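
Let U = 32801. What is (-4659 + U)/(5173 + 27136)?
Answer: 28142/32309 ≈ 0.87103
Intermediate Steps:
(-4659 + U)/(5173 + 27136) = (-4659 + 32801)/(5173 + 27136) = 28142/32309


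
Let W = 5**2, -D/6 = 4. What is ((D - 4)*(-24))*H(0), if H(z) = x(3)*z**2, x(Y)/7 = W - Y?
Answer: 0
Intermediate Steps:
D = -24 (D = -6*4 = -24)
W = 25
x(Y) = 175 - 7*Y (x(Y) = 7*(25 - Y) = 175 - 7*Y)
H(z) = 154*z**2 (H(z) = (175 - 7*3)*z**2 = (175 - 21)*z**2 = 154*z**2)
((D - 4)*(-24))*H(0) = ((-24 - 4)*(-24))*(154*0**2) = (-28*(-24))*(154*0) = 672*0 = 0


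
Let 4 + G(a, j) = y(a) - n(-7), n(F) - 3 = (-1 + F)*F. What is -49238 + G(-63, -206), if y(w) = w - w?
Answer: -49301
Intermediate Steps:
y(w) = 0
n(F) = 3 + F*(-1 + F) (n(F) = 3 + (-1 + F)*F = 3 + F*(-1 + F))
G(a, j) = -63 (G(a, j) = -4 + (0 - (3 + (-7)² - 1*(-7))) = -4 + (0 - (3 + 49 + 7)) = -4 + (0 - 1*59) = -4 + (0 - 59) = -4 - 59 = -63)
-49238 + G(-63, -206) = -49238 - 63 = -49301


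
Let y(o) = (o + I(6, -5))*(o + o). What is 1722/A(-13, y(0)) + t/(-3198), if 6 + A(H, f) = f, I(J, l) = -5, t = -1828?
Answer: -457999/1599 ≈ -286.43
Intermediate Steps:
y(o) = 2*o*(-5 + o) (y(o) = (o - 5)*(o + o) = (-5 + o)*(2*o) = 2*o*(-5 + o))
A(H, f) = -6 + f
1722/A(-13, y(0)) + t/(-3198) = 1722/(-6 + 2*0*(-5 + 0)) - 1828/(-3198) = 1722/(-6 + 2*0*(-5)) - 1828*(-1/3198) = 1722/(-6 + 0) + 914/1599 = 1722/(-6) + 914/1599 = 1722*(-1/6) + 914/1599 = -287 + 914/1599 = -457999/1599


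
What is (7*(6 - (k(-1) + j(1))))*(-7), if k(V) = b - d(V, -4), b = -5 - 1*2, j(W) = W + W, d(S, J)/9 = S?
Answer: -98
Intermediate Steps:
d(S, J) = 9*S
j(W) = 2*W
b = -7 (b = -5 - 2 = -7)
k(V) = -7 - 9*V
(7*(6 - (k(-1) + j(1))))*(-7) = (7*(6 - ((-7 - 9*(-1)) + 2*1)))*(-7) = (7*(6 - ((-7 + 9) + 2)))*(-7) = (7*(6 - (2 + 2)))*(-7) = (7*(6 - 1*4))*(-7) = (7*(6 - 4))*(-7) = (7*2)*(-7) = 14*(-7) = -98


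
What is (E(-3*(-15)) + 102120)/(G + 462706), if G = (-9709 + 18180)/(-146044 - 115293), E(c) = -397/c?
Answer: 171549185573/777356932185 ≈ 0.22068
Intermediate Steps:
G = -8471/261337 (G = 8471/(-261337) = 8471*(-1/261337) = -8471/261337 ≈ -0.032414)
(E(-3*(-15)) + 102120)/(G + 462706) = (-397/((-3*(-15))) + 102120)/(-8471/261337 + 462706) = (-397/45 + 102120)/(120922189451/261337) = (-397*1/45 + 102120)*(261337/120922189451) = (-397/45 + 102120)*(261337/120922189451) = (4595003/45)*(261337/120922189451) = 171549185573/777356932185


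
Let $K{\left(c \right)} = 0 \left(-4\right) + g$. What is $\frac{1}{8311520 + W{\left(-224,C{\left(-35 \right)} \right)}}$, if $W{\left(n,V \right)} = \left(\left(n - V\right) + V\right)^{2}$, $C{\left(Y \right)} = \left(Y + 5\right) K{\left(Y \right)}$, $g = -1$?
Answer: $\frac{1}{8361696} \approx 1.1959 \cdot 10^{-7}$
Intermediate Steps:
$K{\left(c \right)} = -1$ ($K{\left(c \right)} = 0 \left(-4\right) - 1 = 0 - 1 = -1$)
$C{\left(Y \right)} = -5 - Y$ ($C{\left(Y \right)} = \left(Y + 5\right) \left(-1\right) = \left(5 + Y\right) \left(-1\right) = -5 - Y$)
$W{\left(n,V \right)} = n^{2}$
$\frac{1}{8311520 + W{\left(-224,C{\left(-35 \right)} \right)}} = \frac{1}{8311520 + \left(-224\right)^{2}} = \frac{1}{8311520 + 50176} = \frac{1}{8361696}$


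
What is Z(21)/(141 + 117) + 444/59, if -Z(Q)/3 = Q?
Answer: 36945/5074 ≈ 7.2812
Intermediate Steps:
Z(Q) = -3*Q
Z(21)/(141 + 117) + 444/59 = (-3*21)/(141 + 117) + 444/59 = -63/258 + 444*(1/59) = -63*1/258 + 444/59 = -21/86 + 444/59 = 36945/5074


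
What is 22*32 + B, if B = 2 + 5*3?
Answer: 721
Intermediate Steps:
B = 17 (B = 2 + 15 = 17)
22*32 + B = 22*32 + 17 = 704 + 17 = 721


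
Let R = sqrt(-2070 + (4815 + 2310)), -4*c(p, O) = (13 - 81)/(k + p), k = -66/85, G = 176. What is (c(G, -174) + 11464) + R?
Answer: 170746261/14894 + sqrt(5055) ≈ 11535.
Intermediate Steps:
k = -66/85 (k = -66*1/85 = -66/85 ≈ -0.77647)
c(p, O) = 17/(-66/85 + p) (c(p, O) = -(13 - 81)/(4*(-66/85 + p)) = -(-17)/(-66/85 + p) = 17/(-66/85 + p))
R = sqrt(5055) (R = sqrt(-2070 + 7125) = sqrt(5055) ≈ 71.099)
(c(G, -174) + 11464) + R = (1445/(-66 + 85*176) + 11464) + sqrt(5055) = (1445/(-66 + 14960) + 11464) + sqrt(5055) = (1445/14894 + 11464) + sqrt(5055) = 170746261/14894 + sqrt(5055)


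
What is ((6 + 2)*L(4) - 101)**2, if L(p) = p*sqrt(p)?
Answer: 1369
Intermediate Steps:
L(p) = p**(3/2)
((6 + 2)*L(4) - 101)**2 = ((6 + 2)*4**(3/2) - 101)**2 = (8*8 - 101)**2 = (64 - 101)**2 = (-37)**2 = 1369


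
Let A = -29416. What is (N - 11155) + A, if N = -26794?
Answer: -67365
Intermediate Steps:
(N - 11155) + A = (-26794 - 11155) - 29416 = -37949 - 29416 = -67365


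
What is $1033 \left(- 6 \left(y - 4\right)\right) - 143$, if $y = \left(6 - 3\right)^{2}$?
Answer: $-31133$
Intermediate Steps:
$y = 9$ ($y = 3^{2} = 9$)
$1033 \left(- 6 \left(y - 4\right)\right) - 143 = 1033 \left(- 6 \left(9 - 4\right)\right) - 143 = 1033 \left(\left(-6\right) 5\right) - 143 = 1033 \left(-30\right) - 143 = -30990 - 143 = -31133$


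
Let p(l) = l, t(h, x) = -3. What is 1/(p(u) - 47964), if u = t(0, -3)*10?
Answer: -1/47994 ≈ -2.0836e-5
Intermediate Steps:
u = -30 (u = -3*10 = -30)
1/(p(u) - 47964) = 1/(-30 - 47964) = 1/(-47994) = -1/47994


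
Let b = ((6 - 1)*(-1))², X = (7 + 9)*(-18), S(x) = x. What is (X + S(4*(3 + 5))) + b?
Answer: -231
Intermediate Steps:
X = -288 (X = 16*(-18) = -288)
b = 25 (b = (5*(-1))² = (-5)² = 25)
(X + S(4*(3 + 5))) + b = (-288 + 4*(3 + 5)) + 25 = (-288 + 4*8) + 25 = (-288 + 32) + 25 = -256 + 25 = -231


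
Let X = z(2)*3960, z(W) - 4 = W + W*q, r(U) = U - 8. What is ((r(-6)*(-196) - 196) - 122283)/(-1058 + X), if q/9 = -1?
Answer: 119735/48578 ≈ 2.4648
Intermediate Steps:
q = -9 (q = 9*(-1) = -9)
r(U) = -8 + U
z(W) = 4 - 8*W (z(W) = 4 + (W + W*(-9)) = 4 + (W - 9*W) = 4 - 8*W)
X = -47520 (X = (4 - 8*2)*3960 = (4 - 16)*3960 = -12*3960 = -47520)
((r(-6)*(-196) - 196) - 122283)/(-1058 + X) = (((-8 - 6)*(-196) - 196) - 122283)/(-1058 - 47520) = ((-14*(-196) - 196) - 122283)/(-48578) = ((2744 - 196) - 122283)*(-1/48578) = (2548 - 122283)*(-1/48578) = -119735*(-1/48578) = 119735/48578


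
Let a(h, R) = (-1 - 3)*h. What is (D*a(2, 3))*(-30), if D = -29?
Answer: -6960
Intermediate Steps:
a(h, R) = -4*h
(D*a(2, 3))*(-30) = -(-116)*2*(-30) = -29*(-8)*(-30) = 232*(-30) = -6960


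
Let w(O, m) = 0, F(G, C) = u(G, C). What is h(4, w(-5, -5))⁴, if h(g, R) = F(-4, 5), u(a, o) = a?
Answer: 256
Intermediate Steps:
F(G, C) = G
h(g, R) = -4
h(4, w(-5, -5))⁴ = (-4)⁴ = 256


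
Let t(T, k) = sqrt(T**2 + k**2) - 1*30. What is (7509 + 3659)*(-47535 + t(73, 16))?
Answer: -531205920 + 11168*sqrt(5585) ≈ -5.3037e+8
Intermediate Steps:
t(T, k) = -30 + sqrt(T**2 + k**2) (t(T, k) = sqrt(T**2 + k**2) - 30 = -30 + sqrt(T**2 + k**2))
(7509 + 3659)*(-47535 + t(73, 16)) = (7509 + 3659)*(-47535 + (-30 + sqrt(73**2 + 16**2))) = 11168*(-47535 + (-30 + sqrt(5329 + 256))) = 11168*(-47535 + (-30 + sqrt(5585))) = 11168*(-47565 + sqrt(5585)) = -531205920 + 11168*sqrt(5585)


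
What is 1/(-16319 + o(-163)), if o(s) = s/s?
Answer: -1/16318 ≈ -6.1282e-5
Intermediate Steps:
o(s) = 1
1/(-16319 + o(-163)) = 1/(-16319 + 1) = 1/(-16318) = -1/16318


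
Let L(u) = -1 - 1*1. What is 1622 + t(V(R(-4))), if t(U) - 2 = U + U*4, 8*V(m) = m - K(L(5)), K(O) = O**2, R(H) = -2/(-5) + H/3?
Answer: 19451/12 ≈ 1620.9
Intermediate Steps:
R(H) = 2/5 + H/3 (R(H) = -2*(-1/5) + H*(1/3) = 2/5 + H/3)
L(u) = -2 (L(u) = -1 - 1 = -2)
V(m) = -1/2 + m/8 (V(m) = (m - 1*(-2)**2)/8 = (m - 1*4)/8 = (m - 4)/8 = (-4 + m)/8 = -1/2 + m/8)
t(U) = 2 + 5*U (t(U) = 2 + (U + U*4) = 2 + (U + 4*U) = 2 + 5*U)
1622 + t(V(R(-4))) = 1622 + (2 + 5*(-1/2 + (2/5 + (1/3)*(-4))/8)) = 1622 + (2 + 5*(-1/2 + (2/5 - 4/3)/8)) = 1622 + (2 + 5*(-1/2 + (1/8)*(-14/15))) = 1622 + (2 + 5*(-1/2 - 7/60)) = 1622 + (2 + 5*(-37/60)) = 1622 + (2 - 37/12) = 1622 - 13/12 = 19451/12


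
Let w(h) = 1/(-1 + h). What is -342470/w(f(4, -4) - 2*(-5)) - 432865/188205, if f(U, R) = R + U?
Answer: -116018306003/37641 ≈ -3.0822e+6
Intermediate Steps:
-342470/w(f(4, -4) - 2*(-5)) - 432865/188205 = -(3082230 + 342470*(-4 + 4)) - 432865/188205 = -342470/(1/(-1 + (0 + 10))) - 432865*1/188205 = -342470/(1/(-1 + 10)) - 86573/37641 = -342470/(1/9) - 86573/37641 = -342470/⅑ - 86573/37641 = -342470*9 - 86573/37641 = -3082230 - 86573/37641 = -116018306003/37641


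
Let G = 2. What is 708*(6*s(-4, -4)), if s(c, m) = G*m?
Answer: -33984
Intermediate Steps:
s(c, m) = 2*m
708*(6*s(-4, -4)) = 708*(6*(2*(-4))) = 708*(6*(-8)) = 708*(-48) = -33984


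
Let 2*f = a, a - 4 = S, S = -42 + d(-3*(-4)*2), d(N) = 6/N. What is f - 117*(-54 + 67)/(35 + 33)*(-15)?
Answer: 43063/136 ≈ 316.64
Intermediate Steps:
S = -167/4 (S = -42 + 6/((-3*(-4)*2)) = -42 + 6/((12*2)) = -42 + 6/24 = -42 + 6*(1/24) = -42 + ¼ = -167/4 ≈ -41.750)
a = -151/4 (a = 4 - 167/4 = -151/4 ≈ -37.750)
f = -151/8 (f = (½)*(-151/4) = -151/8 ≈ -18.875)
f - 117*(-54 + 67)/(35 + 33)*(-15) = -151/8 - 117*(-54 + 67)/(35 + 33)*(-15) = -151/8 - 117/(68/13)*(-15) = -151/8 - 117/(68*(1/13))*(-15) = -151/8 - 117/68/13*(-15) = -151/8 - 117*13/68*(-15) = -151/8 - 1521/68*(-15) = -151/8 + 22815/68 = 43063/136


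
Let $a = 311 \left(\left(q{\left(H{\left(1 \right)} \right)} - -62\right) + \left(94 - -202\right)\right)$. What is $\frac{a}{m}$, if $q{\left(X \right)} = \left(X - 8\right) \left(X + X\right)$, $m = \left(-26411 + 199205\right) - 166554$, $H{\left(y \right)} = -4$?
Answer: $\frac{70597}{3120} \approx 22.627$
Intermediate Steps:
$m = 6240$ ($m = 172794 - 166554 = 6240$)
$q{\left(X \right)} = 2 X \left(-8 + X\right)$ ($q{\left(X \right)} = \left(-8 + X\right) 2 X = 2 X \left(-8 + X\right)$)
$a = 141194$ ($a = 311 \left(\left(2 \left(-4\right) \left(-8 - 4\right) - -62\right) + \left(94 - -202\right)\right) = 311 \left(\left(2 \left(-4\right) \left(-12\right) + 62\right) + \left(94 + 202\right)\right) = 311 \left(\left(96 + 62\right) + 296\right) = 311 \left(158 + 296\right) = 311 \cdot 454 = 141194$)
$\frac{a}{m} = \frac{141194}{6240} = 141194 \cdot \frac{1}{6240} = \frac{70597}{3120}$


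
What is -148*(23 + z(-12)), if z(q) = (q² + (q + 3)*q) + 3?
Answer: -41144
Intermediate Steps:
z(q) = 3 + q² + q*(3 + q) (z(q) = (q² + (3 + q)*q) + 3 = (q² + q*(3 + q)) + 3 = 3 + q² + q*(3 + q))
-148*(23 + z(-12)) = -148*(23 + (3 + 2*(-12)² + 3*(-12))) = -148*(23 + (3 + 2*144 - 36)) = -148*(23 + (3 + 288 - 36)) = -148*(23 + 255) = -148*278 = -41144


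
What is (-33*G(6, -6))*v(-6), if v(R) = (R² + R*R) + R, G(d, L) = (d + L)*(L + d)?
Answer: 0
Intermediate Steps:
G(d, L) = (L + d)² (G(d, L) = (L + d)*(L + d) = (L + d)²)
v(R) = R + 2*R² (v(R) = (R² + R²) + R = 2*R² + R = R + 2*R²)
(-33*G(6, -6))*v(-6) = (-33*(-6 + 6)²)*(-6*(1 + 2*(-6))) = (-33*0²)*(-6*(1 - 12)) = (-33*0)*(-6*(-11)) = 0*66 = 0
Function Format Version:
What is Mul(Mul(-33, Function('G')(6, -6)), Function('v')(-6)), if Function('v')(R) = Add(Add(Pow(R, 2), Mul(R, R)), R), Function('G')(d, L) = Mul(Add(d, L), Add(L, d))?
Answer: 0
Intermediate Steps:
Function('G')(d, L) = Pow(Add(L, d), 2) (Function('G')(d, L) = Mul(Add(L, d), Add(L, d)) = Pow(Add(L, d), 2))
Function('v')(R) = Add(R, Mul(2, Pow(R, 2))) (Function('v')(R) = Add(Add(Pow(R, 2), Pow(R, 2)), R) = Add(Mul(2, Pow(R, 2)), R) = Add(R, Mul(2, Pow(R, 2))))
Mul(Mul(-33, Function('G')(6, -6)), Function('v')(-6)) = Mul(Mul(-33, Pow(Add(-6, 6), 2)), Mul(-6, Add(1, Mul(2, -6)))) = Mul(Mul(-33, Pow(0, 2)), Mul(-6, Add(1, -12))) = Mul(Mul(-33, 0), Mul(-6, -11)) = Mul(0, 66) = 0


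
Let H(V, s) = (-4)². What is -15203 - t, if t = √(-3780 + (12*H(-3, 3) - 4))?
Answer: -15203 - 2*I*√898 ≈ -15203.0 - 59.933*I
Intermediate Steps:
H(V, s) = 16
t = 2*I*√898 (t = √(-3780 + (12*16 - 4)) = √(-3780 + (192 - 4)) = √(-3780 + 188) = √(-3592) = 2*I*√898 ≈ 59.933*I)
-15203 - t = -15203 - 2*I*√898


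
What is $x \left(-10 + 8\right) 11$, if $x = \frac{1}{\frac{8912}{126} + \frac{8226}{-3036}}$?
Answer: $- \frac{701316}{2168363} \approx -0.32343$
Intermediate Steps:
$x = \frac{31878}{2168363}$ ($x = \frac{1}{8912 \cdot \frac{1}{126} + 8226 \left(- \frac{1}{3036}\right)} = \frac{1}{\frac{4456}{63} - \frac{1371}{506}} = \frac{1}{\frac{2168363}{31878}} = \frac{31878}{2168363} \approx 0.014701$)
$x \left(-10 + 8\right) 11 = \frac{31878 \left(-10 + 8\right) 11}{2168363} = \frac{31878 \left(\left(-2\right) 11\right)}{2168363} = \frac{31878}{2168363} \left(-22\right) = - \frac{701316}{2168363}$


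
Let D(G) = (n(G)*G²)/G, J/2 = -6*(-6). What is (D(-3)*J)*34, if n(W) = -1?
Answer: 7344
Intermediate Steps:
J = 72 (J = 2*(-6*(-6)) = 2*36 = 72)
D(G) = -G (D(G) = (-G²)/G = -G)
(D(-3)*J)*34 = (-1*(-3)*72)*34 = (3*72)*34 = 216*34 = 7344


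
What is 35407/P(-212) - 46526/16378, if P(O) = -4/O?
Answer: 15367216656/8189 ≈ 1.8766e+6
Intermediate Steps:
35407/P(-212) - 46526/16378 = 35407/((-4/(-212))) - 46526/16378 = 35407/((-4*(-1/212))) - 46526*1/16378 = 35407/(1/53) - 23263/8189 = 35407*53 - 23263/8189 = 1876571 - 23263/8189 = 15367216656/8189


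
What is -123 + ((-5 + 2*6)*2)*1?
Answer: -109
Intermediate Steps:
-123 + ((-5 + 2*6)*2)*1 = -123 + ((-5 + 12)*2)*1 = -123 + (7*2)*1 = -123 + 14*1 = -123 + 14 = -109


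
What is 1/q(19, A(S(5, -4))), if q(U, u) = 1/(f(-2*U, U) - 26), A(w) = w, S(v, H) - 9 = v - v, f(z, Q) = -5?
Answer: -31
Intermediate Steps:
S(v, H) = 9 (S(v, H) = 9 + (v - v) = 9 + 0 = 9)
q(U, u) = -1/31 (q(U, u) = 1/(-5 - 26) = 1/(-31) = -1/31)
1/q(19, A(S(5, -4))) = 1/(-1/31) = -31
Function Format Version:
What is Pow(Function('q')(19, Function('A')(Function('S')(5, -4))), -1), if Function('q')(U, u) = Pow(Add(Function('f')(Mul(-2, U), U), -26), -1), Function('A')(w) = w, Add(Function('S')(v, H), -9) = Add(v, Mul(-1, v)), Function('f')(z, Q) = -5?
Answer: -31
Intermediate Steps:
Function('S')(v, H) = 9 (Function('S')(v, H) = Add(9, Add(v, Mul(-1, v))) = Add(9, 0) = 9)
Function('q')(U, u) = Rational(-1, 31) (Function('q')(U, u) = Pow(Add(-5, -26), -1) = Pow(-31, -1) = Rational(-1, 31))
Pow(Function('q')(19, Function('A')(Function('S')(5, -4))), -1) = Pow(Rational(-1, 31), -1) = -31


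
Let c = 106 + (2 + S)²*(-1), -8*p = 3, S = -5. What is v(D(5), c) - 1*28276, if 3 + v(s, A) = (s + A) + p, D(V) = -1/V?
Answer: -1127303/40 ≈ -28183.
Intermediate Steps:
p = -3/8 (p = -⅛*3 = -3/8 ≈ -0.37500)
c = 97 (c = 106 + (2 - 5)²*(-1) = 106 + (-3)²*(-1) = 106 + 9*(-1) = 106 - 9 = 97)
v(s, A) = -27/8 + A + s (v(s, A) = -3 + ((s + A) - 3/8) = -3 + ((A + s) - 3/8) = -3 + (-3/8 + A + s) = -27/8 + A + s)
v(D(5), c) - 1*28276 = (-27/8 + 97 - 1/5) - 1*28276 = (-27/8 + 97 - 1*⅕) - 28276 = (-27/8 + 97 - ⅕) - 28276 = 3737/40 - 28276 = -1127303/40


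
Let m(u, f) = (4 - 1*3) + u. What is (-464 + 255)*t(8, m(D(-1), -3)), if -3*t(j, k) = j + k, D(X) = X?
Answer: 1672/3 ≈ 557.33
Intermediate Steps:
m(u, f) = 1 + u (m(u, f) = (4 - 3) + u = 1 + u)
t(j, k) = -j/3 - k/3 (t(j, k) = -(j + k)/3 = -j/3 - k/3)
(-464 + 255)*t(8, m(D(-1), -3)) = (-464 + 255)*(-⅓*8 - (1 - 1)/3) = -209*(-8/3 - ⅓*0) = -209*(-8/3 + 0) = -209*(-8/3) = 1672/3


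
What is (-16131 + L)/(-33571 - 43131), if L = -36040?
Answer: 52171/76702 ≈ 0.68018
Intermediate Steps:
(-16131 + L)/(-33571 - 43131) = (-16131 - 36040)/(-33571 - 43131) = -52171/(-76702) = -52171*(-1/76702) = 52171/76702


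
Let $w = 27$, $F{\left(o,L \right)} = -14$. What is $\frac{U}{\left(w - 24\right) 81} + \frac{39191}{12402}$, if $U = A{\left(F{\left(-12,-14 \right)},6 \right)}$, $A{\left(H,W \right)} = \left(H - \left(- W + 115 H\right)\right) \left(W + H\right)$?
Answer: $- \frac{1844699}{37206} \approx -49.581$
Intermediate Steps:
$A{\left(H,W \right)} = \left(H + W\right) \left(W - 114 H\right)$ ($A{\left(H,W \right)} = \left(H - \left(- W + 115 H\right)\right) \left(H + W\right) = \left(W - 114 H\right) \left(H + W\right) = \left(H + W\right) \left(W - 114 H\right)$)
$U = -12816$ ($U = 6^{2} - 114 \left(-14\right)^{2} - \left(-1582\right) 6 = 36 - 22344 + 9492 = -12816$)
$\frac{U}{\left(w - 24\right) 81} + \frac{39191}{12402} = - \frac{12816}{\left(27 - 24\right) 81} + \frac{39191}{12402} = - \frac{12816}{3 \cdot 81} + 39191 \cdot \frac{1}{12402} = - \frac{12816}{243} + \frac{39191}{12402} = \left(-12816\right) \frac{1}{243} + \frac{39191}{12402} = - \frac{1424}{27} + \frac{39191}{12402} = - \frac{1844699}{37206}$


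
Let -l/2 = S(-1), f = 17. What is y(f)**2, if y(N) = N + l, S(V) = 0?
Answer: 289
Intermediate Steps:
l = 0 (l = -2*0 = 0)
y(N) = N (y(N) = N + 0 = N)
y(f)**2 = 17**2 = 289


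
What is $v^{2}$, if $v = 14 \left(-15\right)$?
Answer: $44100$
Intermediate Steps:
$v = -210$
$v^{2} = \left(-210\right)^{2} = 44100$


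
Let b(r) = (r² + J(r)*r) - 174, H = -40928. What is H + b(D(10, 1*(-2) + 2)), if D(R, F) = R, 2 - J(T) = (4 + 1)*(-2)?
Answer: -40882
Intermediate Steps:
J(T) = 12 (J(T) = 2 - (4 + 1)*(-2) = 2 - 5*(-2) = 2 - 1*(-10) = 2 + 10 = 12)
b(r) = -174 + r² + 12*r (b(r) = (r² + 12*r) - 174 = -174 + r² + 12*r)
H + b(D(10, 1*(-2) + 2)) = -40928 + (-174 + 10² + 12*10) = -40928 + (-174 + 100 + 120) = -40928 + 46 = -40882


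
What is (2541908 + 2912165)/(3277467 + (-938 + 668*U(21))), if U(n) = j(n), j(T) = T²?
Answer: 5454073/3571117 ≈ 1.5273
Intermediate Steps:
U(n) = n²
(2541908 + 2912165)/(3277467 + (-938 + 668*U(21))) = (2541908 + 2912165)/(3277467 + (-938 + 668*21²)) = 5454073/(3277467 + (-938 + 668*441)) = 5454073/(3277467 + (-938 + 294588)) = 5454073/(3277467 + 293650) = 5454073/3571117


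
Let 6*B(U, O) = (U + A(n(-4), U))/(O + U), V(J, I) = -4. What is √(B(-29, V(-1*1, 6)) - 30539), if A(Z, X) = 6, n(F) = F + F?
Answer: I*√133027378/66 ≈ 174.75*I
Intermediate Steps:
n(F) = 2*F
B(U, O) = (6 + U)/(6*(O + U)) (B(U, O) = ((U + 6)/(O + U))/6 = ((6 + U)/(O + U))/6 = (6 + U)/(6*(O + U)))
√(B(-29, V(-1*1, 6)) - 30539) = √((1 + (⅙)*(-29))/(-4 - 29) - 30539) = √((1 - 29/6)/(-33) - 30539) = √(-1/33*(-23/6) - 30539) = √(23/198 - 30539) = √(-6046699/198) = I*√133027378/66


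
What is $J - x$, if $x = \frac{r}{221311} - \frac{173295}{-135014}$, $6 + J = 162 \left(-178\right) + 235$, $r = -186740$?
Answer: $- \frac{854792684083263}{29880083354} \approx -28607.0$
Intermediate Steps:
$J = -28607$ ($J = -6 + \left(162 \left(-178\right) + 235\right) = -6 + \left(-28836 + 235\right) = -6 - 28601 = -28607$)
$x = \frac{13139575385}{29880083354}$ ($x = - \frac{186740}{221311} - \frac{173295}{-135014} = \left(-186740\right) \frac{1}{221311} - - \frac{173295}{135014} = - \frac{186740}{221311} + \frac{173295}{135014} = \frac{13139575385}{29880083354} \approx 0.43974$)
$J - x = -28607 - \frac{13139575385}{29880083354} = - \frac{854792684083263}{29880083354}$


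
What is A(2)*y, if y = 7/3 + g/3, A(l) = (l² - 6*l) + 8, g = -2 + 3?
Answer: 0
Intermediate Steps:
g = 1
A(l) = 8 + l² - 6*l
y = 8/3 (y = 7/3 + 1/3 = 7*(⅓) + 1*(⅓) = 7/3 + ⅓ = 8/3 ≈ 2.6667)
A(2)*y = (8 + 2² - 6*2)*(8/3) = (8 + 4 - 12)*(8/3) = 0*(8/3) = 0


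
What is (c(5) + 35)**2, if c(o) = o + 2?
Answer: 1764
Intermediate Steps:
c(o) = 2 + o
(c(5) + 35)**2 = ((2 + 5) + 35)**2 = (7 + 35)**2 = 42**2 = 1764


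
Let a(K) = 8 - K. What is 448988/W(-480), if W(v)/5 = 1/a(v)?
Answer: 219106144/5 ≈ 4.3821e+7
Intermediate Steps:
W(v) = 5/(8 - v)
448988/W(-480) = 448988/((-5/(-8 - 480))) = 448988/((-5/(-488))) = 448988/((-5*(-1/488))) = 448988/(5/488) = 448988*(488/5) = 219106144/5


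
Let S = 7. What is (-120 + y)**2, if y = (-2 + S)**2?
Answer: 9025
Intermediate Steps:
y = 25 (y = (-2 + 7)**2 = 5**2 = 25)
(-120 + y)**2 = (-120 + 25)**2 = (-95)**2 = 9025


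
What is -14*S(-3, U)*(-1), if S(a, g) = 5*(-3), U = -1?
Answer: -210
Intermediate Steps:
S(a, g) = -15
-14*S(-3, U)*(-1) = -14*(-15)*(-1) = 210*(-1) = -210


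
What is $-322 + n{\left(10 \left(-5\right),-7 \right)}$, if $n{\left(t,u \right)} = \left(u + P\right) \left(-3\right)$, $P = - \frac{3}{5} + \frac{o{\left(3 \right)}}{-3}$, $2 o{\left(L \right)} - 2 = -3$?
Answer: $- \frac{2997}{10} \approx -299.7$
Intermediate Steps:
$o{\left(L \right)} = - \frac{1}{2}$ ($o{\left(L \right)} = 1 + \frac{1}{2} \left(-3\right) = 1 - \frac{3}{2} = - \frac{1}{2}$)
$P = - \frac{13}{30}$ ($P = - \frac{3}{5} - \frac{1}{2 \left(-3\right)} = \left(-3\right) \frac{1}{5} - - \frac{1}{6} = - \frac{3}{5} + \frac{1}{6} = - \frac{13}{30} \approx -0.43333$)
$n{\left(t,u \right)} = \frac{13}{10} - 3 u$ ($n{\left(t,u \right)} = \left(u - \frac{13}{30}\right) \left(-3\right) = \left(- \frac{13}{30} + u\right) \left(-3\right) = \frac{13}{10} - 3 u$)
$-322 + n{\left(10 \left(-5\right),-7 \right)} = -322 + \left(\frac{13}{10} - -21\right) = -322 + \left(\frac{13}{10} + 21\right) = -322 + \frac{223}{10} = - \frac{2997}{10}$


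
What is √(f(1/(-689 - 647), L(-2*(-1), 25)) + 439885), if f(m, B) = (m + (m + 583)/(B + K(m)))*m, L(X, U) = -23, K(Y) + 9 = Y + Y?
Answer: √358794351302326586501/28559672 ≈ 663.24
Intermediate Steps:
K(Y) = -9 + 2*Y (K(Y) = -9 + (Y + Y) = -9 + 2*Y)
f(m, B) = m*(m + (583 + m)/(-9 + B + 2*m)) (f(m, B) = (m + (m + 583)/(B + (-9 + 2*m)))*m = (m + (583 + m)/(-9 + B + 2*m))*m = m*(m + (583 + m)/(-9 + B + 2*m)))
√(f(1/(-689 - 647), L(-2*(-1), 25)) + 439885) = √((583 + 1/(-689 - 647) - 23/(-689 - 647) + (-9 + 2/(-689 - 647))/(-689 - 647))/((-689 - 647)*(-9 - 23 + 2/(-689 - 647))) + 439885) = √((583 + 1/(-1336) - 23/(-1336) + (-9 + 2/(-1336))/(-1336))/((-1336)*(-9 - 23 + 2/(-1336))) + 439885) = √(-(583 - 1/1336 - 23*(-1/1336) - (-9 + 2*(-1/1336))/1336)/(1336*(-9 - 23 + 2*(-1/1336))) + 439885) = √(-(583 - 1/1336 + 23/1336 - (-9 - 1/668)/1336)/(1336*(-9 - 23 - 1/668)) + 439885) = √(-(583 - 1/1336 + 23/1336 - 1/1336*(-6013/668))/(1336*(-21377/668)) + 439885) = √(-1/1336*(-668/21377)*(583 - 1/1336 + 23/1336 + 6013/892448) + 439885) = √(-1/1336*(-668/21377)*520317893/892448 + 439885) = √(520317893/38155721792 + 439885) = √(16784130200791813/38155721792) = √358794351302326586501/28559672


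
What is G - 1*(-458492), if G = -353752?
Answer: 104740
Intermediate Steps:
G - 1*(-458492) = -353752 - 1*(-458492) = -353752 + 458492 = 104740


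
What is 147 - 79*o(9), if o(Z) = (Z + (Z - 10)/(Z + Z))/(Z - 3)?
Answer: 3157/108 ≈ 29.231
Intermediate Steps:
o(Z) = (Z + (-10 + Z)/(2*Z))/(-3 + Z) (o(Z) = (Z + (-10 + Z)/((2*Z)))/(-3 + Z) = (Z + (-10 + Z)*(1/(2*Z)))/(-3 + Z) = (Z + (-10 + Z)/(2*Z))/(-3 + Z))
147 - 79*o(9) = 147 - 79*(-5 + 9**2 + (1/2)*9)/(9*(-3 + 9)) = 147 - 79*(-5 + 81 + 9/2)/(9*6) = 147 - 79*161/(9*6*2) = 147 - 79*161/108 = 147 - 12719/108 = 3157/108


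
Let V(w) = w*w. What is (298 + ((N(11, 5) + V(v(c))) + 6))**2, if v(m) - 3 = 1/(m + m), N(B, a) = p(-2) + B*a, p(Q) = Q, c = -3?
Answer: 172685881/1296 ≈ 1.3325e+5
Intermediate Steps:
N(B, a) = -2 + B*a
v(m) = 3 + 1/(2*m) (v(m) = 3 + 1/(m + m) = 3 + 1/(2*m))
V(w) = w**2
(298 + ((N(11, 5) + V(v(c))) + 6))**2 = (298 + (((-2 + 11*5) + (3 + (1/2)/(-3))**2) + 6))**2 = (298 + (((-2 + 55) + (3 + (1/2)*(-1/3))**2) + 6))**2 = (298 + ((53 + (3 - 1/6)**2) + 6))**2 = (298 + ((53 + (17/6)**2) + 6))**2 = (298 + ((53 + 289/36) + 6))**2 = (298 + (2197/36 + 6))**2 = (298 + 2413/36)**2 = (13141/36)**2 = 172685881/1296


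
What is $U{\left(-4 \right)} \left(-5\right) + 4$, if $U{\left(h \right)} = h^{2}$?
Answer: $-76$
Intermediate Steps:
$U{\left(-4 \right)} \left(-5\right) + 4 = \left(-4\right)^{2} \left(-5\right) + 4 = 16 \left(-5\right) + 4 = -80 + 4 = -76$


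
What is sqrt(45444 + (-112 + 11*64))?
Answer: 2*sqrt(11509) ≈ 214.56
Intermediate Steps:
sqrt(45444 + (-112 + 11*64)) = sqrt(45444 + (-112 + 704)) = sqrt(45444 + 592) = sqrt(46036) = 2*sqrt(11509)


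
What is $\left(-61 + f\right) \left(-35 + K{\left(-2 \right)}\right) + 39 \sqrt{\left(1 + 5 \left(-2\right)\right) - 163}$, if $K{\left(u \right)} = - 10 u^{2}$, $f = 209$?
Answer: $-11100 + 78 i \sqrt{43} \approx -11100.0 + 511.48 i$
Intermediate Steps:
$\left(-61 + f\right) \left(-35 + K{\left(-2 \right)}\right) + 39 \sqrt{\left(1 + 5 \left(-2\right)\right) - 163} = \left(-61 + 209\right) \left(-35 - 10 \left(-2\right)^{2}\right) + 39 \sqrt{\left(1 + 5 \left(-2\right)\right) - 163} = 148 \left(-35 - 40\right) + 39 \sqrt{\left(1 - 10\right) - 163} = 148 \left(-35 - 40\right) + 39 \sqrt{-9 - 163} = 148 \left(-75\right) + 39 \sqrt{-172} = -11100 + 39 \cdot 2 i \sqrt{43} = -11100 + 78 i \sqrt{43}$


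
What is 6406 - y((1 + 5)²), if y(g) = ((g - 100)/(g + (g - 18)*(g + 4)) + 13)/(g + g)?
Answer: 87170407/13608 ≈ 6405.8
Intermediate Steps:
y(g) = (13 + (-100 + g)/(g + (-18 + g)*(4 + g)))/(2*g) (y(g) = ((-100 + g)/(g + (-18 + g)*(4 + g)) + 13)/((2*g)) = ((-100 + g)/(g + (-18 + g)*(4 + g)) + 13)*(1/(2*g)) = (13 + (-100 + g)/(g + (-18 + g)*(4 + g)))*(1/(2*g)) = (13 + (-100 + g)/(g + (-18 + g)*(4 + g)))/(2*g))
6406 - y((1 + 5)²) = 6406 - (1036 - 13*(1 + 5)⁴ + 168*(1 + 5)²)/(2*((1 + 5)²)*(72 - ((1 + 5)²)² + 13*(1 + 5)²)) = 6406 - (1036 - 13*(6²)² + 168*6²)/(2*(6²)*(72 - (6²)² + 13*6²)) = 6406 - (1036 - 13*36² + 168*36)/(2*36*(72 - 1*36² + 13*36)) = 6406 - (1036 - 13*1296 + 6048)/(2*36*(72 - 1*1296 + 468)) = 6406 - (1036 - 16848 + 6048)/(2*36*(72 - 1296 + 468)) = 6406 - (-9764)/(2*36*(-756)) = 6406 - (-1)*(-9764)/(2*36*756) = 6406 - 1*2441/13608 = 6406 - 2441/13608 = 87170407/13608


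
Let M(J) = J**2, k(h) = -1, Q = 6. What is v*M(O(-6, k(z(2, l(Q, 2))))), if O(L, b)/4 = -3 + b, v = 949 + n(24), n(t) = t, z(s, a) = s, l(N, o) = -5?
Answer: 249088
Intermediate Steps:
v = 973 (v = 949 + 24 = 973)
O(L, b) = -12 + 4*b (O(L, b) = 4*(-3 + b) = -12 + 4*b)
v*M(O(-6, k(z(2, l(Q, 2))))) = 973*(-12 + 4*(-1))**2 = 973*(-12 - 4)**2 = 973*(-16)**2 = 973*256 = 249088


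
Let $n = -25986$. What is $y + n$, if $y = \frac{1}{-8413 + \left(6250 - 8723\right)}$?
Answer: $- \frac{282883597}{10886} \approx -25986.0$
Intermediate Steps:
$y = - \frac{1}{10886}$ ($y = \frac{1}{-8413 + \left(6250 - 8723\right)} = \frac{1}{-8413 - 2473} = \frac{1}{-10886} = - \frac{1}{10886} \approx -9.1861 \cdot 10^{-5}$)
$y + n = - \frac{1}{10886} - 25986 = - \frac{282883597}{10886}$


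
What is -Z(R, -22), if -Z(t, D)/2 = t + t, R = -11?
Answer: -44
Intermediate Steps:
Z(t, D) = -4*t (Z(t, D) = -2*(t + t) = -4*t)
-Z(R, -22) = -(-4)*(-11) = -1*44 = -44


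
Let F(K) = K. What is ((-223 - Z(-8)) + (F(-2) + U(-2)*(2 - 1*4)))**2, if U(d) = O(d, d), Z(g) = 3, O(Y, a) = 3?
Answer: 54756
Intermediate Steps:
U(d) = 3
((-223 - Z(-8)) + (F(-2) + U(-2)*(2 - 1*4)))**2 = ((-223 - 1*3) + (-2 + 3*(2 - 1*4)))**2 = ((-223 - 3) + (-2 + 3*(2 - 4)))**2 = (-226 + (-2 + 3*(-2)))**2 = (-226 + (-2 - 6))**2 = (-226 - 8)**2 = (-234)**2 = 54756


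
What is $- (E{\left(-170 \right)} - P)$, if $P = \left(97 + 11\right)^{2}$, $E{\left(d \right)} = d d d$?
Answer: $4924664$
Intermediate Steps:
$E{\left(d \right)} = d^{3}$ ($E{\left(d \right)} = d^{2} d = d^{3}$)
$P = 11664$ ($P = 108^{2} = 11664$)
$- (E{\left(-170 \right)} - P) = - (\left(-170\right)^{3} - 11664) = - (-4913000 - 11664) = \left(-1\right) \left(-4924664\right) = 4924664$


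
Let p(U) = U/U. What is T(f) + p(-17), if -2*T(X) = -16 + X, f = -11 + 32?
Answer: -3/2 ≈ -1.5000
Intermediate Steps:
p(U) = 1
f = 21
T(X) = 8 - X/2 (T(X) = -(-16 + X)/2 = 8 - X/2)
T(f) + p(-17) = (8 - ½*21) + 1 = (8 - 21/2) + 1 = -5/2 + 1 = -3/2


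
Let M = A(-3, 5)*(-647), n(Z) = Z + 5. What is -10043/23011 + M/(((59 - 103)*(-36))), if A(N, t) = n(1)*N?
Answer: 14004333/2024968 ≈ 6.9158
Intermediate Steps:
n(Z) = 5 + Z
A(N, t) = 6*N (A(N, t) = (5 + 1)*N = 6*N)
M = 11646 (M = (6*(-3))*(-647) = -18*(-647) = 11646)
-10043/23011 + M/(((59 - 103)*(-36))) = -10043/23011 + 11646/(((59 - 103)*(-36))) = -10043*1/23011 + 11646/((-44*(-36))) = -10043/23011 + 11646/1584 = -10043/23011 + 11646*(1/1584) = -10043/23011 + 647/88 = 14004333/2024968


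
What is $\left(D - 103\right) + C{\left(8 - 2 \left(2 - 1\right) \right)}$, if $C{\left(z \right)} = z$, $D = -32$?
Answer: $-129$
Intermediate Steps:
$\left(D - 103\right) + C{\left(8 - 2 \left(2 - 1\right) \right)} = \left(-32 - 103\right) + \left(8 - 2 \left(2 - 1\right)\right) = -135 + \left(8 - 2\right) = -135 + 6 = -129$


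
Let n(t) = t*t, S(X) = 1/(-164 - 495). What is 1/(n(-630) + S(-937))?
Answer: 659/261557099 ≈ 2.5195e-6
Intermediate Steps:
S(X) = -1/659 (S(X) = 1/(-659) = -1/659)
n(t) = t²
1/(n(-630) + S(-937)) = 1/((-630)² - 1/659) = 1/(396900 - 1/659) = 1/(261557099/659) = 659/261557099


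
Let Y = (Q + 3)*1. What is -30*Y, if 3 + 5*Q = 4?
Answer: -96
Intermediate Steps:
Q = ⅕ (Q = -⅗ + (⅕)*4 = -⅗ + ⅘ = ⅕ ≈ 0.20000)
Y = 16/5 (Y = (⅕ + 3)*1 = (16/5)*1 = 16/5 ≈ 3.2000)
-30*Y = -30*16/5 = -96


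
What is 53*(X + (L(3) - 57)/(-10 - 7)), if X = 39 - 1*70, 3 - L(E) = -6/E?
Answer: -25175/17 ≈ -1480.9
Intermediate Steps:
L(E) = 3 + 6/E (L(E) = 3 - (-6)/E = 3 + 6/E)
X = -31 (X = 39 - 70 = -31)
53*(X + (L(3) - 57)/(-10 - 7)) = 53*(-31 + ((3 + 6/3) - 57)/(-10 - 7)) = 53*(-31 + ((3 + 6*(1/3)) - 57)/(-17)) = 53*(-31 + ((3 + 2) - 57)*(-1/17)) = 53*(-31 + (5 - 57)*(-1/17)) = 53*(-31 - 52*(-1/17)) = 53*(-31 + 52/17) = 53*(-475/17) = -25175/17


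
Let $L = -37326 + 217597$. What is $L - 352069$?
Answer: $-171798$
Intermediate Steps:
$L = 180271$
$L - 352069 = 180271 - 352069 = -171798$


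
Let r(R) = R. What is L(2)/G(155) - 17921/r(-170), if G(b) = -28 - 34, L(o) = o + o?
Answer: 555211/5270 ≈ 105.35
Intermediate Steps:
L(o) = 2*o
G(b) = -62
L(2)/G(155) - 17921/r(-170) = (2*2)/(-62) - 17921/(-170) = 4*(-1/62) - 17921*(-1/170) = -2/31 + 17921/170 = 555211/5270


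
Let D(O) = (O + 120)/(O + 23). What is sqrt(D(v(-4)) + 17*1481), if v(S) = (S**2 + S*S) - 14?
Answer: sqrt(42328195)/41 ≈ 158.68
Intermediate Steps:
v(S) = -14 + 2*S**2 (v(S) = (S**2 + S**2) - 14 = 2*S**2 - 14 = -14 + 2*S**2)
D(O) = (120 + O)/(23 + O)
sqrt(D(v(-4)) + 17*1481) = sqrt((120 + (-14 + 2*(-4)**2))/(23 + (-14 + 2*(-4)**2)) + 17*1481) = sqrt((120 + (-14 + 2*16))/(23 + (-14 + 2*16)) + 25177) = sqrt((120 + (-14 + 32))/(23 + (-14 + 32)) + 25177) = sqrt((120 + 18)/(23 + 18) + 25177) = sqrt(138/41 + 25177) = sqrt(1032395/41) = sqrt(42328195)/41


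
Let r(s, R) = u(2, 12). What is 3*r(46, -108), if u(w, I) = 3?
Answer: 9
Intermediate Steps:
r(s, R) = 3
3*r(46, -108) = 3*3 = 9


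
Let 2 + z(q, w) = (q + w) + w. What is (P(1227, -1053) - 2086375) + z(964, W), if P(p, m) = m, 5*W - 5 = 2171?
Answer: -10427978/5 ≈ -2.0856e+6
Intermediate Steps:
W = 2176/5 (W = 1 + (⅕)*2171 = 1 + 2171/5 = 2176/5 ≈ 435.20)
z(q, w) = -2 + q + 2*w (z(q, w) = -2 + ((q + w) + w) = -2 + (q + 2*w) = -2 + q + 2*w)
(P(1227, -1053) - 2086375) + z(964, W) = (-1053 - 2086375) + (-2 + 964 + 2*(2176/5)) = -2087428 + (-2 + 964 + 4352/5) = -2087428 + 9162/5 = -10427978/5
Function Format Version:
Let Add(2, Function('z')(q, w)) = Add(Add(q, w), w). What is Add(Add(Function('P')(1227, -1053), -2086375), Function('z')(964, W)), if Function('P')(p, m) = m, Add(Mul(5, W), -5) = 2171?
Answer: Rational(-10427978, 5) ≈ -2.0856e+6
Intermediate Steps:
W = Rational(2176, 5) (W = Add(1, Mul(Rational(1, 5), 2171)) = Add(1, Rational(2171, 5)) = Rational(2176, 5) ≈ 435.20)
Function('z')(q, w) = Add(-2, q, Mul(2, w)) (Function('z')(q, w) = Add(-2, Add(Add(q, w), w)) = Add(-2, Add(q, Mul(2, w))) = Add(-2, q, Mul(2, w)))
Add(Add(Function('P')(1227, -1053), -2086375), Function('z')(964, W)) = Add(Add(-1053, -2086375), Add(-2, 964, Mul(2, Rational(2176, 5)))) = Add(-2087428, Add(-2, 964, Rational(4352, 5))) = Add(-2087428, Rational(9162, 5)) = Rational(-10427978, 5)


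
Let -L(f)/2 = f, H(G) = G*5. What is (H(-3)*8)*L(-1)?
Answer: -240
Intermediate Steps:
H(G) = 5*G
L(f) = -2*f
(H(-3)*8)*L(-1) = ((5*(-3))*8)*(-2*(-1)) = -15*8*2 = -120*2 = -240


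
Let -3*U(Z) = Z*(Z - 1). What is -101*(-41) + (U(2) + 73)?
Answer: 12640/3 ≈ 4213.3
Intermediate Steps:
U(Z) = -Z*(-1 + Z)/3 (U(Z) = -Z*(Z - 1)/3 = -Z*(-1 + Z)/3)
-101*(-41) + (U(2) + 73) = -101*(-41) + ((⅓)*2*(1 - 1*2) + 73) = 4141 + ((⅓)*2*(1 - 2) + 73) = 4141 + ((⅓)*2*(-1) + 73) = 4141 + (-⅔ + 73) = 4141 + 217/3 = 12640/3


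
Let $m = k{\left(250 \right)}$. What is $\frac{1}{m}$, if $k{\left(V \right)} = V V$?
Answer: $\frac{1}{62500} \approx 1.6 \cdot 10^{-5}$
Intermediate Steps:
$k{\left(V \right)} = V^{2}$
$m = 62500$ ($m = 250^{2} = 62500$)
$\frac{1}{m} = \frac{1}{62500}$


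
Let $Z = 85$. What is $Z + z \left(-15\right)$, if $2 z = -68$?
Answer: $595$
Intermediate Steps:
$z = -34$ ($z = \frac{1}{2} \left(-68\right) = -34$)
$Z + z \left(-15\right) = 85 - -510 = 85 + 510 = 595$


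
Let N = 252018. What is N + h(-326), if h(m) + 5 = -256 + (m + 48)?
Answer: 251479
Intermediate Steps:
h(m) = -213 + m (h(m) = -5 + (-256 + (m + 48)) = -5 + (-256 + (48 + m)) = -5 + (-208 + m) = -213 + m)
N + h(-326) = 252018 + (-213 - 326) = 252018 - 539 = 251479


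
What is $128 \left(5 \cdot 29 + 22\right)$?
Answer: $21376$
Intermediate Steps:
$128 \left(5 \cdot 29 + 22\right) = 128 \left(145 + 22\right) = 128 \cdot 167 = 21376$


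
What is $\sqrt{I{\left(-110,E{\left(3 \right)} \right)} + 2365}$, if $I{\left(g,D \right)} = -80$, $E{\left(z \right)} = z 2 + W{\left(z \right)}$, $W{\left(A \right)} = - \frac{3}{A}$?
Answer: $\sqrt{2285} \approx 47.802$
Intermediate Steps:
$E{\left(z \right)} = - \frac{3}{z} + 2 z$ ($E{\left(z \right)} = z 2 - \frac{3}{z} = 2 z - \frac{3}{z} = - \frac{3}{z} + 2 z$)
$\sqrt{I{\left(-110,E{\left(3 \right)} \right)} + 2365} = \sqrt{-80 + 2365} = \sqrt{2285}$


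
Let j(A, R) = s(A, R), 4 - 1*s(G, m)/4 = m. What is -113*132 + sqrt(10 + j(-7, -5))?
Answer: -14916 + sqrt(46) ≈ -14909.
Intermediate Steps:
s(G, m) = 16 - 4*m
j(A, R) = 16 - 4*R
-113*132 + sqrt(10 + j(-7, -5)) = -113*132 + sqrt(10 + (16 - 4*(-5))) = -14916 + sqrt(10 + (16 + 20)) = -14916 + sqrt(10 + 36) = -14916 + sqrt(46)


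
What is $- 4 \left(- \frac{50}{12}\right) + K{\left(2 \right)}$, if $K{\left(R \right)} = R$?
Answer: $\frac{56}{3} \approx 18.667$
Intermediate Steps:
$- 4 \left(- \frac{50}{12}\right) + K{\left(2 \right)} = - 4 \left(- \frac{50}{12}\right) + 2 = - 4 \left(\left(-50\right) \frac{1}{12}\right) + 2 = \left(-4\right) \left(- \frac{25}{6}\right) + 2 = \frac{50}{3} + 2 = \frac{56}{3}$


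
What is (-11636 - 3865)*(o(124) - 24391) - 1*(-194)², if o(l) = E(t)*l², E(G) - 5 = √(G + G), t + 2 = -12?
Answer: -813669625 - 476686752*I*√7 ≈ -8.1367e+8 - 1.2612e+9*I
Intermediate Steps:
t = -14 (t = -2 - 12 = -14)
E(G) = 5 + √2*√G (E(G) = 5 + √(G + G) = 5 + √(2*G) = 5 + √2*√G)
o(l) = l²*(5 + 2*I*√7) (o(l) = (5 + √2*√(-14))*l² = (5 + √2*(I*√14))*l² = (5 + 2*I*√7)*l² = l²*(5 + 2*I*√7))
(-11636 - 3865)*(o(124) - 24391) - 1*(-194)² = (-11636 - 3865)*(124²*(5 + 2*I*√7) - 24391) - 1*(-194)² = -15501*(15376*(5 + 2*I*√7) - 24391) - 1*37636 = -15501*((76880 + 30752*I*√7) - 24391) - 37636 = -15501*(52489 + 30752*I*√7) - 37636 = (-813631989 - 476686752*I*√7) - 37636 = -813669625 - 476686752*I*√7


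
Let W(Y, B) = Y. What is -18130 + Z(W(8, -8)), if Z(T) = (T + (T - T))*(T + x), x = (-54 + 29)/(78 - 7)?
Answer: -1282886/71 ≈ -18069.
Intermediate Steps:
x = -25/71 ≈ -0.35211
Z(T) = T*(-25/71 + T) (Z(T) = (T + (T - T))*(T - 25/71) = (T + 0)*(-25/71 + T) = T*(-25/71 + T))
-18130 + Z(W(8, -8)) = -18130 + (1/71)*8*(-25 + 71*8) = -18130 + (1/71)*8*(-25 + 568) = -18130 + (1/71)*8*543 = -18130 + 4344/71 = -1282886/71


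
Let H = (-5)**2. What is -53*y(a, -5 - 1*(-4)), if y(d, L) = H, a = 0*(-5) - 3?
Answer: -1325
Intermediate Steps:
H = 25
a = -3 (a = 0 - 3 = -3)
y(d, L) = 25
-53*y(a, -5 - 1*(-4)) = -53*25 = -1325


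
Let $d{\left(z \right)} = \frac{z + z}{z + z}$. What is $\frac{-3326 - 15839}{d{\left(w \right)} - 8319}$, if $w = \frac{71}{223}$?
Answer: $\frac{19165}{8318} \approx 2.304$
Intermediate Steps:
$w = \frac{71}{223}$ ($w = 71 \cdot \frac{1}{223} = \frac{71}{223} \approx 0.31839$)
$d{\left(z \right)} = 1$ ($d{\left(z \right)} = \frac{2 z}{2 z} = 2 z \frac{1}{2 z} = 1$)
$\frac{-3326 - 15839}{d{\left(w \right)} - 8319} = \frac{-3326 - 15839}{1 - 8319} = - \frac{19165}{-8318} = \left(-19165\right) \left(- \frac{1}{8318}\right) = \frac{19165}{8318}$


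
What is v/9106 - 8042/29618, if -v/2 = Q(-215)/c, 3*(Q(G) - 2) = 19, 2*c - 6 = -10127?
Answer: -555873313069/2047236721851 ≈ -0.27152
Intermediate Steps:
c = -10121/2 (c = 3 + (½)*(-10127) = 3 - 10127/2 = -10121/2 ≈ -5060.5)
Q(G) = 25/3 (Q(G) = 2 + (⅓)*19 = 2 + 19/3 = 25/3)
v = 100/30363 (v = -50/(3*(-10121/2)) = -50*(-2)/(3*10121) = -2*(-50/30363) = 100/30363 ≈ 0.0032935)
v/9106 - 8042/29618 = (100/30363)/9106 - 8042/29618 = (100/30363)*(1/9106) - 8042*1/29618 = 50/138242739 - 4021/14809 = -555873313069/2047236721851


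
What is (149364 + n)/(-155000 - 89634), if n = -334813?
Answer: 185449/244634 ≈ 0.75807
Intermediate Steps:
(149364 + n)/(-155000 - 89634) = (149364 - 334813)/(-155000 - 89634) = -185449/(-244634) = -185449*(-1/244634) = 185449/244634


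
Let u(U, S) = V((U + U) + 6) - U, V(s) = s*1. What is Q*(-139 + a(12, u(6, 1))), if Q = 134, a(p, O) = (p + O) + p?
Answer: -13802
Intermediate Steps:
V(s) = s
u(U, S) = 6 + U (u(U, S) = ((U + U) + 6) - U = (2*U + 6) - U = (6 + 2*U) - U = 6 + U)
a(p, O) = O + 2*p (a(p, O) = (O + p) + p = O + 2*p)
Q*(-139 + a(12, u(6, 1))) = 134*(-139 + ((6 + 6) + 2*12)) = 134*(-139 + (12 + 24)) = 134*(-139 + 36) = 134*(-103) = -13802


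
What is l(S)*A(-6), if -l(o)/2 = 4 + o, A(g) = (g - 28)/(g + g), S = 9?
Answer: -221/3 ≈ -73.667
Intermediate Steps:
A(g) = (-28 + g)/(2*g) (A(g) = (-28 + g)/((2*g)) = (-28 + g)*(1/(2*g)) = (-28 + g)/(2*g))
l(o) = -8 - 2*o (l(o) = -2*(4 + o) = -8 - 2*o)
l(S)*A(-6) = (-8 - 2*9)*((1/2)*(-28 - 6)/(-6)) = (-8 - 18)*((1/2)*(-1/6)*(-34)) = -26*17/6 = -221/3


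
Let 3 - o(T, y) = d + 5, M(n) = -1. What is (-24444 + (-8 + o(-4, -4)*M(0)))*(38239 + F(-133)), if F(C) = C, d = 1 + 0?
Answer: -931653594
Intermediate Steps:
d = 1
o(T, y) = -3 (o(T, y) = 3 - (1 + 5) = 3 - 1*6 = 3 - 6 = -3)
(-24444 + (-8 + o(-4, -4)*M(0)))*(38239 + F(-133)) = (-24444 + (-8 - 3*(-1)))*(38239 - 133) = (-24444 + (-8 + 3))*38106 = (-24444 - 5)*38106 = -24449*38106 = -931653594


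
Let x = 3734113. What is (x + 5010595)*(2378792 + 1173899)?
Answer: 31067245409228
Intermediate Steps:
(x + 5010595)*(2378792 + 1173899) = (3734113 + 5010595)*(2378792 + 1173899) = 8744708*3552691 = 31067245409228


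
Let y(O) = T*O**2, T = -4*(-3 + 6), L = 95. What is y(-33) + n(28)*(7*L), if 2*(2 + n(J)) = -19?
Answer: -41431/2 ≈ -20716.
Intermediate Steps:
n(J) = -23/2 (n(J) = -2 + (1/2)*(-19) = -2 - 19/2 = -23/2)
T = -12 (T = -4*3 = -12)
y(O) = -12*O**2
y(-33) + n(28)*(7*L) = -12*(-33)**2 - 161*95/2 = -12*1089 - 23/2*665 = -13068 - 15295/2 = -41431/2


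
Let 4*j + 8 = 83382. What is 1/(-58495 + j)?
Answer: -2/75303 ≈ -2.6559e-5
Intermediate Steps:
j = 41687/2 (j = -2 + (¼)*83382 = -2 + 41691/2 = 41687/2 ≈ 20844.)
1/(-58495 + j) = 1/(-58495 + 41687/2) = 1/(-75303/2) = -2/75303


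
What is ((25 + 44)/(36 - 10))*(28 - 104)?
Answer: -2622/13 ≈ -201.69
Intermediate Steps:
((25 + 44)/(36 - 10))*(28 - 104) = (69/26)*(-76) = -2622/13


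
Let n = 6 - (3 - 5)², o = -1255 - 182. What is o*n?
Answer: -2874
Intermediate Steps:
o = -1437
n = 2 (n = 6 - 1*(-2)² = 6 - 1*4 = 6 - 4 = 2)
o*n = -1437*2 = -2874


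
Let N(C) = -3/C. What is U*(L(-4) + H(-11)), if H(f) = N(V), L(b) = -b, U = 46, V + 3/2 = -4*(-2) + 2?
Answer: 2852/17 ≈ 167.76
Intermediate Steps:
V = 17/2 (V = -3/2 + (-4*(-2) + 2) = -3/2 + (8 + 2) = -3/2 + 10 = 17/2 ≈ 8.5000)
H(f) = -6/17 (H(f) = -3/17/2 = -3*2/17 = -6/17)
U*(L(-4) + H(-11)) = 46*(-1*(-4) - 6/17) = 46*(4 - 6/17) = 46*(62/17) = 2852/17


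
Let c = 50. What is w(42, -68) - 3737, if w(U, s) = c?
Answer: -3687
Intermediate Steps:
w(U, s) = 50
w(42, -68) - 3737 = 50 - 3737 = -3687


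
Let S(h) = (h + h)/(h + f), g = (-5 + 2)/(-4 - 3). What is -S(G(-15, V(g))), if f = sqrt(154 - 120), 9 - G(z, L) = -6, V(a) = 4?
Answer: -450/191 + 30*sqrt(34)/191 ≈ -1.4402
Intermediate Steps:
g = 3/7 (g = -3/(-7) = -3*(-1/7) = 3/7 ≈ 0.42857)
G(z, L) = 15 (G(z, L) = 9 - 1*(-6) = 9 + 6 = 15)
f = sqrt(34) ≈ 5.8309
S(h) = 2*h/(h + sqrt(34)) (S(h) = (h + h)/(h + sqrt(34)) = (2*h)/(h + sqrt(34)) = 2*h/(h + sqrt(34)))
-S(G(-15, V(g))) = -2*15/(15 + sqrt(34)) = -30/(15 + sqrt(34))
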